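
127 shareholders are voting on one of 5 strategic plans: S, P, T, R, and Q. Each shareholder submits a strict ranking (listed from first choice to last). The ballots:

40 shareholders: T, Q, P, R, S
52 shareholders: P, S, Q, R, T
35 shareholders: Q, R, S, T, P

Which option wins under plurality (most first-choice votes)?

P

First-place votes: S 0, P 52, T 40, R 0, Q 35.
P has the most first-place votes.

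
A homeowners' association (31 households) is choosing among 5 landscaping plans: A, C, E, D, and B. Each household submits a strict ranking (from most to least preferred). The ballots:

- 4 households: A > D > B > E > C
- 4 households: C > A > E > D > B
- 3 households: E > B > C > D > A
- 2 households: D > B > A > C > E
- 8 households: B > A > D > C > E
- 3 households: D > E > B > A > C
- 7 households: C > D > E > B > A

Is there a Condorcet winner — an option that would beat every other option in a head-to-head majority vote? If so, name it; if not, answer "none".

Checking pairwise contests:
B beats A 23–8.
A beats C 17–14.
A beats E 18–13.
A beats D 16–15.
E beats B 17–14.
Every option loses at least one head-to-head, so there is no Condorcet winner.

none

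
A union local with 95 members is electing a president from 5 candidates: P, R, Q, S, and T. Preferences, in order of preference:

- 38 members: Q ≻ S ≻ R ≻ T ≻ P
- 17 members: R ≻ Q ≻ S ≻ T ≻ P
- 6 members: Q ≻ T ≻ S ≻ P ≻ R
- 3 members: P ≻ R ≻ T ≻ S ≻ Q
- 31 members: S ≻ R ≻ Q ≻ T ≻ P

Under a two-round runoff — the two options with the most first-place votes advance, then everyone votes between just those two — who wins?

Round 1 first-place votes: P 3, R 17, Q 44, S 31, T 0.
Q and S advance.
Runoff: Q is preferred to S by 61 voters; S by 34.
Q wins the runoff.

Q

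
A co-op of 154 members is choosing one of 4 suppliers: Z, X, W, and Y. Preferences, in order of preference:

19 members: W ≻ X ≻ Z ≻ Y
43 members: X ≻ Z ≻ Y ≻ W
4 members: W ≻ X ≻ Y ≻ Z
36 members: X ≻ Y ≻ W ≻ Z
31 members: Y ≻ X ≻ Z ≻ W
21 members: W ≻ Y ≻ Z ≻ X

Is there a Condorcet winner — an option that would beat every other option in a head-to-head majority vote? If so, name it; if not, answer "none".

X vs Z: 133–21 for X.
X vs W: 110–44 for X.
X vs Y: 102–52 for X.
X beats every other option head-to-head.

X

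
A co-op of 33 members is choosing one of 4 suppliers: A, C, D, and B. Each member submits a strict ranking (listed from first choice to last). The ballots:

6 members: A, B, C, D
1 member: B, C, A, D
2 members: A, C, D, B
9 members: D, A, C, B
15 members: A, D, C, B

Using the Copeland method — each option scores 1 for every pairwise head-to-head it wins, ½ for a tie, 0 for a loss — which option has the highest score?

A: beats C, D, and B → score 3.
C: beats B; loses to A and D → score 1.
D: beats C and B; loses to A → score 2.
B: loses to A, C, and D → score 0.
A has the best pairwise record.

A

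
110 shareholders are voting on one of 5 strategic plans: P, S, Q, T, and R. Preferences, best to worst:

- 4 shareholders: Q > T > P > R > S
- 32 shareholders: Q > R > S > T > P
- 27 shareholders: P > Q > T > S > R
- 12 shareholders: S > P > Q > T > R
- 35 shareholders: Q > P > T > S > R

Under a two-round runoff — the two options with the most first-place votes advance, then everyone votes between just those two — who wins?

Q

Round 1 first-place votes: P 27, S 12, Q 71, T 0, R 0.
Q and P advance.
Runoff: Q is preferred to P by 71 voters; P by 39.
Q wins the runoff.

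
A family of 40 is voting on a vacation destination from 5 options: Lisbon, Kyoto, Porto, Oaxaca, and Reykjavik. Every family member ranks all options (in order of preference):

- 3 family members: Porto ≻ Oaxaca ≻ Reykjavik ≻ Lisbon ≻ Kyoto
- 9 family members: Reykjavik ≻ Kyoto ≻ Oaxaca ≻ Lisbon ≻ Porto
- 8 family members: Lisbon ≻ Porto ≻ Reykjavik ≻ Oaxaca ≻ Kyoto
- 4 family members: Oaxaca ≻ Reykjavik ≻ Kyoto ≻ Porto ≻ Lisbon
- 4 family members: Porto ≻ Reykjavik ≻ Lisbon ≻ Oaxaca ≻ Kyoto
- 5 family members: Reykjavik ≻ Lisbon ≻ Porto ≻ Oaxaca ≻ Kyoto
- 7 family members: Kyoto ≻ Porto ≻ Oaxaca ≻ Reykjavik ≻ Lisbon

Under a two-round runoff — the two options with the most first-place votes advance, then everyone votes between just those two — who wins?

Reykjavik

Round 1 first-place votes: Lisbon 8, Kyoto 7, Porto 7, Oaxaca 4, Reykjavik 14.
Reykjavik and Lisbon advance.
Runoff: Reykjavik is preferred to Lisbon by 32 voters; Lisbon by 8.
Reykjavik wins the runoff.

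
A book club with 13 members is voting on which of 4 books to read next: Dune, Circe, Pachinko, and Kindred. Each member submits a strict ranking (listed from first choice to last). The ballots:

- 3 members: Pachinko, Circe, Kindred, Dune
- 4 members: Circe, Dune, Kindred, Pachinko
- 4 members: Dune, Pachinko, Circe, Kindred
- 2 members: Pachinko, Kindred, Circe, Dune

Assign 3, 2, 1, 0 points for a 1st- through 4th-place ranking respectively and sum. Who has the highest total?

Circe

Dune: 3·0 + 4·2 + 4·3 + 2·0 = 20
Circe: 3·2 + 4·3 + 4·1 + 2·1 = 24
Pachinko: 3·3 + 4·0 + 4·2 + 2·3 = 23
Kindred: 3·1 + 4·1 + 4·0 + 2·2 = 11
Circe has the highest Borda score (24).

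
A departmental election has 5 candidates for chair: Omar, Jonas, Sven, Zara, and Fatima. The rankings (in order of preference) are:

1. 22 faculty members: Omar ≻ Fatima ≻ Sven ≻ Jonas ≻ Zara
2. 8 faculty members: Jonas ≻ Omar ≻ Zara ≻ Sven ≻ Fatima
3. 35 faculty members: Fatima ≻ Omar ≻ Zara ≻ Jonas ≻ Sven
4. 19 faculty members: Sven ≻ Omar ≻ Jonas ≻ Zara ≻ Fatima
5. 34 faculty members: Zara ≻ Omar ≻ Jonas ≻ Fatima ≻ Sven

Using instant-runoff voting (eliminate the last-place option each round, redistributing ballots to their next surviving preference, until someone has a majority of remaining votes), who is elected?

Round 1: Omar 22, Jonas 8, Sven 19, Zara 34, Fatima 35. Eliminate Jonas.
Round 2: Omar 30, Sven 19, Zara 34, Fatima 35. Eliminate Sven.
Round 3: Omar 49, Zara 34, Fatima 35. Eliminate Zara.
Round 4: Omar 83, Fatima 35. Omar has a majority.

Omar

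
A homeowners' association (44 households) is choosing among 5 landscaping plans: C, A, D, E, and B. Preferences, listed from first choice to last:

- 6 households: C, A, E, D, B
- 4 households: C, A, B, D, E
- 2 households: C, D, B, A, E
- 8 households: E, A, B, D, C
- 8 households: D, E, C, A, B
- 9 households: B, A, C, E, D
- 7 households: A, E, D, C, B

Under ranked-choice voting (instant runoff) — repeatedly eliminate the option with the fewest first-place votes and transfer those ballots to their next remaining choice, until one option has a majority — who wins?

Round 1: C 12, A 7, D 8, E 8, B 9. Eliminate A.
Round 2: C 12, D 8, E 15, B 9. Eliminate D.
Round 3: C 12, E 23, B 9. E has a majority.

E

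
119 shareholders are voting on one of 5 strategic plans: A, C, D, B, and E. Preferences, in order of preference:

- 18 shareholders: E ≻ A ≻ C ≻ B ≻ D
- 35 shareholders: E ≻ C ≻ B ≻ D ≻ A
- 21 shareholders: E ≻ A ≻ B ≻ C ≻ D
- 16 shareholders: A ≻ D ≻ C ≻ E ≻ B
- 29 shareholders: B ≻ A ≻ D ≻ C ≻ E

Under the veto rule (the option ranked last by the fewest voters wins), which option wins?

C

Last-place votes: A 35, C 0, D 39, B 16, E 29.
C is ranked last by the fewest voters, so C wins.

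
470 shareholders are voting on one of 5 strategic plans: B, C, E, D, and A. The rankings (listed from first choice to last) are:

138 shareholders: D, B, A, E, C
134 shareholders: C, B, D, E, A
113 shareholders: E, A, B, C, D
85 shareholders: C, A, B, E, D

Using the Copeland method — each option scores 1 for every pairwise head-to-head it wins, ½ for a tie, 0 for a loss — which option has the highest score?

B

B: beats C, E, D, and A → score 4.
C: beats D; loses to B, E, and A → score 1.
E: beats C and A; loses to B and D → score 2.
D: beats E and A; loses to B and C → score 2.
A: beats C; loses to B, E, and D → score 1.
B has the best pairwise record.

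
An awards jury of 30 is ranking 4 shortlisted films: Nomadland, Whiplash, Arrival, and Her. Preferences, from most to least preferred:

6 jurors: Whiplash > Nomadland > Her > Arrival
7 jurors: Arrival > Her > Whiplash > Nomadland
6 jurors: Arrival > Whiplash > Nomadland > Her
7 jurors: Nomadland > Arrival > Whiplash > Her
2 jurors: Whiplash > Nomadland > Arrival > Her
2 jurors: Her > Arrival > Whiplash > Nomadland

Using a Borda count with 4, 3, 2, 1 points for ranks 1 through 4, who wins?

Arrival

Nomadland: 6·3 + 7·1 + 6·2 + 7·4 + 2·3 + 2·1 = 73
Whiplash: 6·4 + 7·2 + 6·3 + 7·2 + 2·4 + 2·2 = 82
Arrival: 6·1 + 7·4 + 6·4 + 7·3 + 2·2 + 2·3 = 89
Her: 6·2 + 7·3 + 6·1 + 7·1 + 2·1 + 2·4 = 56
Arrival has the highest Borda score (89).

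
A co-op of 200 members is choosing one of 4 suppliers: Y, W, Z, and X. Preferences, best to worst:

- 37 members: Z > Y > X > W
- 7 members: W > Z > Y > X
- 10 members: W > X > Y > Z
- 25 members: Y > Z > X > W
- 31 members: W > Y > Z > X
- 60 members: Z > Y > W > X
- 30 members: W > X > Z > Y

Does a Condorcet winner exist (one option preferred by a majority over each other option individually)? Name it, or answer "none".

Z

Z vs Y: 134–66 for Z.
Z vs W: 122–78 for Z.
Z vs X: 160–40 for Z.
Z beats every other option head-to-head.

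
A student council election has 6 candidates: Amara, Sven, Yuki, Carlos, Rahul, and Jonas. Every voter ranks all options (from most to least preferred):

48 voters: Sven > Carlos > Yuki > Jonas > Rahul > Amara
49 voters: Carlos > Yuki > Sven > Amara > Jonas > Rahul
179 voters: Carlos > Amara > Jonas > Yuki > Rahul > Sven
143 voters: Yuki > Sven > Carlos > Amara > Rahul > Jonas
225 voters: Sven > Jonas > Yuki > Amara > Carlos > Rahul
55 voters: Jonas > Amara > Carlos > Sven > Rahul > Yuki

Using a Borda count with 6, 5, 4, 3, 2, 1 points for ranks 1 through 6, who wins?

Sven

Amara: 48·1 + 49·3 + 179·5 + 143·3 + 225·3 + 55·5 = 2469
Sven: 48·6 + 49·4 + 179·1 + 143·5 + 225·6 + 55·3 = 2893
Yuki: 48·4 + 49·5 + 179·3 + 143·6 + 225·4 + 55·1 = 2787
Carlos: 48·5 + 49·6 + 179·6 + 143·4 + 225·2 + 55·4 = 2850
Rahul: 48·2 + 49·1 + 179·2 + 143·2 + 225·1 + 55·2 = 1124
Jonas: 48·3 + 49·2 + 179·4 + 143·1 + 225·5 + 55·6 = 2556
Sven has the highest Borda score (2893).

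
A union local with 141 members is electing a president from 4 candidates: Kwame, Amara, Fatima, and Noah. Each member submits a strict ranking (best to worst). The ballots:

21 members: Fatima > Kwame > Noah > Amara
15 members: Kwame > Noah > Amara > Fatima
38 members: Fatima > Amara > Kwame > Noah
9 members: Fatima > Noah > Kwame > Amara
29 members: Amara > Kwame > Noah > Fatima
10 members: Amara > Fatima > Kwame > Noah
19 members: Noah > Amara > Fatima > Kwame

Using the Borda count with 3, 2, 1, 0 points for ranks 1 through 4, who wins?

Kwame: 21·2 + 15·3 + 38·1 + 9·1 + 29·2 + 10·1 + 19·0 = 202
Amara: 21·0 + 15·1 + 38·2 + 9·0 + 29·3 + 10·3 + 19·2 = 246
Fatima: 21·3 + 15·0 + 38·3 + 9·3 + 29·0 + 10·2 + 19·1 = 243
Noah: 21·1 + 15·2 + 38·0 + 9·2 + 29·1 + 10·0 + 19·3 = 155
Amara has the highest Borda score (246).

Amara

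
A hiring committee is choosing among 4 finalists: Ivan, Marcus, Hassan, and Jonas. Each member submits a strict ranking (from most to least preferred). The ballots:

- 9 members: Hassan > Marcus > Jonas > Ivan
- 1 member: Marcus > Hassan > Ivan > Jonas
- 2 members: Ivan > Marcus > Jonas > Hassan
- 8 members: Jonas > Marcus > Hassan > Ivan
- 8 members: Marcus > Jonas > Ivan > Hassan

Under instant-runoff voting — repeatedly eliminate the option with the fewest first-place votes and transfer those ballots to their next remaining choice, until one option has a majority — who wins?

Round 1: Ivan 2, Marcus 9, Hassan 9, Jonas 8. Eliminate Ivan.
Round 2: Marcus 11, Hassan 9, Jonas 8. Eliminate Jonas.
Round 3: Marcus 19, Hassan 9. Marcus has a majority.

Marcus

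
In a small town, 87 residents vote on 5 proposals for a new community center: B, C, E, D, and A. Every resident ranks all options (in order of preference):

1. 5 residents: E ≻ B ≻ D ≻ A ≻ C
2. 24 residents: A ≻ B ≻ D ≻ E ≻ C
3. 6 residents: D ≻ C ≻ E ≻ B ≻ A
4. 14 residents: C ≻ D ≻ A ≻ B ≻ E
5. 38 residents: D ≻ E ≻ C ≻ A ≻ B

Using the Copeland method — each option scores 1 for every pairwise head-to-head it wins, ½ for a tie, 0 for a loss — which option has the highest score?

D

B: loses to C, E, D, and A → score 0.
C: beats B and A; loses to E and D → score 2.
E: beats B, C, and A; loses to D → score 3.
D: beats B, C, E, and A → score 4.
A: beats B; loses to C, E, and D → score 1.
D has the best pairwise record.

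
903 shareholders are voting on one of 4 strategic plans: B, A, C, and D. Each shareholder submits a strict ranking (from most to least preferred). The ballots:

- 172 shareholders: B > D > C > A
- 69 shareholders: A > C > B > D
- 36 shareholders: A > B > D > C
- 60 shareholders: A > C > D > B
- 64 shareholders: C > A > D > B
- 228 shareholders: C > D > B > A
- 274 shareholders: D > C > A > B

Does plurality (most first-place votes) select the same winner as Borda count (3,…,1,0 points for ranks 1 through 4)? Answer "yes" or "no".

Plurality — first-place votes: B 172, A 165, C 292, D 274. Winner: C.
Borda — scores: B 885, A 897, C 1854, D 1782. Winner: C.
The two methods agree.

yes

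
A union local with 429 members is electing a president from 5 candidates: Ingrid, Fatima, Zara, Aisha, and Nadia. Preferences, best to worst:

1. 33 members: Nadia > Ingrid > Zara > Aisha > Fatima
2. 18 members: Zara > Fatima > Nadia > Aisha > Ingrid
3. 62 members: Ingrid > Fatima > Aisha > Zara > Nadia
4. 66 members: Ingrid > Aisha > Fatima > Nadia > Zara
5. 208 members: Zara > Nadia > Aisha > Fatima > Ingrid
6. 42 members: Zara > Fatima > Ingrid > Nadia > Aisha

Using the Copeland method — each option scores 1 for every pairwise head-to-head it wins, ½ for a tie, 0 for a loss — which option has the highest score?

Ingrid: loses to Fatima, Zara, Aisha, and Nadia → score 0.
Fatima: beats Ingrid; loses to Zara, Aisha, and Nadia → score 1.
Zara: beats Ingrid, Fatima, Aisha, and Nadia → score 4.
Aisha: beats Ingrid and Fatima; loses to Zara and Nadia → score 2.
Nadia: beats Ingrid, Fatima, and Aisha; loses to Zara → score 3.
Zara has the best pairwise record.

Zara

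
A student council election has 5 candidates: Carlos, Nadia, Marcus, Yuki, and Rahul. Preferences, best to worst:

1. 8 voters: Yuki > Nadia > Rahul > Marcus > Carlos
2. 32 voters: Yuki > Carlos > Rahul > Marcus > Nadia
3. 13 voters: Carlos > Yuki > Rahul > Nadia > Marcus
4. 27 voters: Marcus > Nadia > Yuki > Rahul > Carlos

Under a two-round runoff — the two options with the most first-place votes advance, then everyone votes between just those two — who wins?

Round 1 first-place votes: Carlos 13, Nadia 0, Marcus 27, Yuki 40, Rahul 0.
Yuki and Marcus advance.
Runoff: Yuki is preferred to Marcus by 53 voters; Marcus by 27.
Yuki wins the runoff.

Yuki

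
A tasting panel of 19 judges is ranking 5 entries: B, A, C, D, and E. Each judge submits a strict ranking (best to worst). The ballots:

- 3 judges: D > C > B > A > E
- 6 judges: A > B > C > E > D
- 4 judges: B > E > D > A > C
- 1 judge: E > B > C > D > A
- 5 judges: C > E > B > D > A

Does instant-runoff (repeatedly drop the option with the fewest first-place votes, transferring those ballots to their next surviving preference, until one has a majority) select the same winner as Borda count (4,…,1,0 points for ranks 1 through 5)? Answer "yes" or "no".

no

Instant-runoff — R1 B 4, A 6, C 5, D 3, E 1 (E out); R2 B 5, A 6, C 5, D 3 (D out); R3 B 5, A 6, C 8 (B out); R4 A 10, C 9 (A winner). Winner: A.
Borda — scores: B 53, A 31, C 43, D 26, E 37. Winner: B.
The two methods disagree.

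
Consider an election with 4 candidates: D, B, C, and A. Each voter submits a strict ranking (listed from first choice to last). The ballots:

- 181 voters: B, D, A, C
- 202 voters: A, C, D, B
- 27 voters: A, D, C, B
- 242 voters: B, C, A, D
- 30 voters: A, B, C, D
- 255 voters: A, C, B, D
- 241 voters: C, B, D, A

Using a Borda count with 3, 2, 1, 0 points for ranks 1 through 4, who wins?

C

D: 181·2 + 202·1 + 27·2 + 242·0 + 30·0 + 255·0 + 241·1 = 859
B: 181·3 + 202·0 + 27·0 + 242·3 + 30·2 + 255·1 + 241·2 = 2066
C: 181·0 + 202·2 + 27·1 + 242·2 + 30·1 + 255·2 + 241·3 = 2178
A: 181·1 + 202·3 + 27·3 + 242·1 + 30·3 + 255·3 + 241·0 = 1965
C has the highest Borda score (2178).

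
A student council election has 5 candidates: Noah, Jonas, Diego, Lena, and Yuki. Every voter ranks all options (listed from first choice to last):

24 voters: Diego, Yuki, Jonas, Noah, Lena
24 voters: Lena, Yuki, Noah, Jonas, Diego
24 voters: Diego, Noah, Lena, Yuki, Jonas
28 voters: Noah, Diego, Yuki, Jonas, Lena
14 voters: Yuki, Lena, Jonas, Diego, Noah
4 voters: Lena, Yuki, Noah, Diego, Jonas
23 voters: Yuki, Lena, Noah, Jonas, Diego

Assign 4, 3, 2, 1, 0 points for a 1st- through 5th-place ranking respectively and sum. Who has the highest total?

Yuki

Noah: 24·1 + 24·2 + 24·3 + 28·4 + 14·0 + 4·2 + 23·2 = 310
Jonas: 24·2 + 24·1 + 24·0 + 28·1 + 14·2 + 4·0 + 23·1 = 151
Diego: 24·4 + 24·0 + 24·4 + 28·3 + 14·1 + 4·1 + 23·0 = 294
Lena: 24·0 + 24·4 + 24·2 + 28·0 + 14·3 + 4·4 + 23·3 = 271
Yuki: 24·3 + 24·3 + 24·1 + 28·2 + 14·4 + 4·3 + 23·4 = 384
Yuki has the highest Borda score (384).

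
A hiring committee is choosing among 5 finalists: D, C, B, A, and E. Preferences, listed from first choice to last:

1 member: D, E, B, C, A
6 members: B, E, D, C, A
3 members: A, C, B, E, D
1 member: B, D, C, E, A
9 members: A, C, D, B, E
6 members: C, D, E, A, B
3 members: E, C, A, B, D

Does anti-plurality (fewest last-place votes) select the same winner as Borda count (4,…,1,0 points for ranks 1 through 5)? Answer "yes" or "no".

yes

Anti-plurality — last-place votes: D 6, C 0, B 6, A 8, E 9. Winner: C.
Borda — scores: D 55, C 78, B 48, A 60, E 49. Winner: C.
The two methods agree.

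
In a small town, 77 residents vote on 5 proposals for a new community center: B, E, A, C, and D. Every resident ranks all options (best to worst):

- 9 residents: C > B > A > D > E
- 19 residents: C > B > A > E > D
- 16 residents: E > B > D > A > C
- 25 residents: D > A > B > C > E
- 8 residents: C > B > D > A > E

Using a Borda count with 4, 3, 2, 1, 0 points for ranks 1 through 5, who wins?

B: 9·3 + 19·3 + 16·3 + 25·2 + 8·3 = 206
E: 9·0 + 19·1 + 16·4 + 25·0 + 8·0 = 83
A: 9·2 + 19·2 + 16·1 + 25·3 + 8·1 = 155
C: 9·4 + 19·4 + 16·0 + 25·1 + 8·4 = 169
D: 9·1 + 19·0 + 16·2 + 25·4 + 8·2 = 157
B has the highest Borda score (206).

B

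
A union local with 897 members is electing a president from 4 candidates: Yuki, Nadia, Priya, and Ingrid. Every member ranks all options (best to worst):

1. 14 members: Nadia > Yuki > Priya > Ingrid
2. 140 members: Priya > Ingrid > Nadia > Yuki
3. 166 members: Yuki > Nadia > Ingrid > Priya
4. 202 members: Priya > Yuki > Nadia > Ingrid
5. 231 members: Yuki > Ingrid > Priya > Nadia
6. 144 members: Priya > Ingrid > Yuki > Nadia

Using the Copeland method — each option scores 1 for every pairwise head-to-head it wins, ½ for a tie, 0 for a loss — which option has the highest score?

Priya

Yuki: beats Nadia and Ingrid; loses to Priya → score 2.
Nadia: loses to Yuki, Priya, and Ingrid → score 0.
Priya: beats Yuki, Nadia, and Ingrid → score 3.
Ingrid: beats Nadia; loses to Yuki and Priya → score 1.
Priya has the best pairwise record.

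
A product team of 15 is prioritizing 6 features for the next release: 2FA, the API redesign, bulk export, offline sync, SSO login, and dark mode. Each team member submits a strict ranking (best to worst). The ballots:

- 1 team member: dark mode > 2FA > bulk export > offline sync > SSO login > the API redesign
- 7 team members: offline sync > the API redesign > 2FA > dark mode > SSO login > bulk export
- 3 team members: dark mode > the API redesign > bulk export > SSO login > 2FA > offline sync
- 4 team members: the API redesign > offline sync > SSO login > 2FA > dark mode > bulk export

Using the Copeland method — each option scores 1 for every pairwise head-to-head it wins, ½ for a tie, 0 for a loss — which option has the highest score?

offline sync

2FA: beats bulk export, SSO login, and dark mode; loses to the API redesign and offline sync → score 3.
the API redesign: beats 2FA, bulk export, SSO login, and dark mode; loses to offline sync → score 4.
bulk export: loses to 2FA, the API redesign, offline sync, SSO login, and dark mode → score 0.
offline sync: beats 2FA, the API redesign, bulk export, SSO login, and dark mode → score 5.
SSO login: beats bulk export; loses to 2FA, the API redesign, offline sync, and dark mode → score 1.
dark mode: beats bulk export and SSO login; loses to 2FA, the API redesign, and offline sync → score 2.
offline sync has the best pairwise record.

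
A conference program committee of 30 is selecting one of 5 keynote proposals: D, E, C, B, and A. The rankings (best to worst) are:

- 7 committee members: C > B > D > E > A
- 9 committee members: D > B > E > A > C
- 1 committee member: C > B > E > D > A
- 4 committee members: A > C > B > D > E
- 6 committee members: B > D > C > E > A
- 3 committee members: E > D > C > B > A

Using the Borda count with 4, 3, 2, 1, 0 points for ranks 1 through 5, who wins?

D: 7·2 + 9·4 + 1·1 + 4·1 + 6·3 + 3·3 = 82
E: 7·1 + 9·2 + 1·2 + 4·0 + 6·1 + 3·4 = 45
C: 7·4 + 9·0 + 1·4 + 4·3 + 6·2 + 3·2 = 62
B: 7·3 + 9·3 + 1·3 + 4·2 + 6·4 + 3·1 = 86
A: 7·0 + 9·1 + 1·0 + 4·4 + 6·0 + 3·0 = 25
B has the highest Borda score (86).

B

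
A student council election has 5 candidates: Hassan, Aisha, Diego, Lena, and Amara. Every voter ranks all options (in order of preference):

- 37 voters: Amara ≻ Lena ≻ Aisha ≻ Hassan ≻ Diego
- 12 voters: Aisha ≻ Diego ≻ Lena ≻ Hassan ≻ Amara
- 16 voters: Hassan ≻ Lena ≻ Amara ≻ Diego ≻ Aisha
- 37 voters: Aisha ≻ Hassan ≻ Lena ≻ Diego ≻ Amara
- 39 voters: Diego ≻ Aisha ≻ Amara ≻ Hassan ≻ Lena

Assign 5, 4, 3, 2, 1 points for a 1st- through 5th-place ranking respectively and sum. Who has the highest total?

Aisha

Hassan: 37·2 + 12·2 + 16·5 + 37·4 + 39·2 = 404
Aisha: 37·3 + 12·5 + 16·1 + 37·5 + 39·4 = 528
Diego: 37·1 + 12·4 + 16·2 + 37·2 + 39·5 = 386
Lena: 37·4 + 12·3 + 16·4 + 37·3 + 39·1 = 398
Amara: 37·5 + 12·1 + 16·3 + 37·1 + 39·3 = 399
Aisha has the highest Borda score (528).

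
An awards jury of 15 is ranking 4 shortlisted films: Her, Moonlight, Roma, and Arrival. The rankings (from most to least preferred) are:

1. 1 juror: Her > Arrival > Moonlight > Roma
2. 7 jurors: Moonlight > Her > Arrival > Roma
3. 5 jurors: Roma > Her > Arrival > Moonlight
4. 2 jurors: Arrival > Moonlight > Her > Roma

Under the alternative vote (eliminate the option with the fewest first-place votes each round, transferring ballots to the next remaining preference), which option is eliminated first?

Round 1: Her 1, Moonlight 7, Roma 5, Arrival 2. Eliminate Her.

Her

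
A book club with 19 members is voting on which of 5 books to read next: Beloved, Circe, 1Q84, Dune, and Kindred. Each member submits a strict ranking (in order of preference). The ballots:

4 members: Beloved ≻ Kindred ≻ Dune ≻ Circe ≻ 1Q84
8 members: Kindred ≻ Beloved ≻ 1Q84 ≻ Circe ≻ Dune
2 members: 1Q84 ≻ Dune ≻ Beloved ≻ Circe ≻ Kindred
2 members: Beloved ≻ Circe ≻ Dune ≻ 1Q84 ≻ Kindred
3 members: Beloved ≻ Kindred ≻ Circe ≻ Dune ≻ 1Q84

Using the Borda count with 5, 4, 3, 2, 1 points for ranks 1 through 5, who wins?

Beloved

Beloved: 4·5 + 8·4 + 2·3 + 2·5 + 3·5 = 83
Circe: 4·2 + 8·2 + 2·2 + 2·4 + 3·3 = 45
1Q84: 4·1 + 8·3 + 2·5 + 2·2 + 3·1 = 45
Dune: 4·3 + 8·1 + 2·4 + 2·3 + 3·2 = 40
Kindred: 4·4 + 8·5 + 2·1 + 2·1 + 3·4 = 72
Beloved has the highest Borda score (83).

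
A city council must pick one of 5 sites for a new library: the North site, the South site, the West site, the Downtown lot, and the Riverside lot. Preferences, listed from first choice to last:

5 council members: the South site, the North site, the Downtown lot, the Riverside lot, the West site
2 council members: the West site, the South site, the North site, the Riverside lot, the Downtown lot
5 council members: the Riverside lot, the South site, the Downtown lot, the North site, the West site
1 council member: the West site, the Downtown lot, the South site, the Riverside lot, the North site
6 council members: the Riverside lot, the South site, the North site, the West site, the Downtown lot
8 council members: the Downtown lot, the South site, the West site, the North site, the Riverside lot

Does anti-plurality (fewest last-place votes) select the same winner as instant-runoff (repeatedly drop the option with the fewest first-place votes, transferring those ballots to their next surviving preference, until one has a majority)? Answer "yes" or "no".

no

Anti-plurality — last-place votes: the North site 1, the South site 0, the West site 10, the Downtown lot 8, the Riverside lot 8. Winner: the South site.
Instant-runoff — R1 the North site 0, the South site 5, the West site 3, the Downtown lot 8, the Riverside lot 11 (the North site out); R2 the South site 5, the West site 3, the Downtown lot 8, the Riverside lot 11 (the West site out); R3 the South site 7, the Downtown lot 9, the Riverside lot 11 (the South site out); R4 the Downtown lot 14, the Riverside lot 13 (the Downtown lot winner). Winner: the Downtown lot.
The two methods disagree.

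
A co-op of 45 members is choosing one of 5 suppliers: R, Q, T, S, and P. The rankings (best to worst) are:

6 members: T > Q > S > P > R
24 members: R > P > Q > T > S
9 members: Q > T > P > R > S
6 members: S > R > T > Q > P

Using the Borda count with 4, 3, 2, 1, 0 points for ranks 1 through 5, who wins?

R

R: 6·0 + 24·4 + 9·1 + 6·3 = 123
Q: 6·3 + 24·2 + 9·4 + 6·1 = 108
T: 6·4 + 24·1 + 9·3 + 6·2 = 87
S: 6·2 + 24·0 + 9·0 + 6·4 = 36
P: 6·1 + 24·3 + 9·2 + 6·0 = 96
R has the highest Borda score (123).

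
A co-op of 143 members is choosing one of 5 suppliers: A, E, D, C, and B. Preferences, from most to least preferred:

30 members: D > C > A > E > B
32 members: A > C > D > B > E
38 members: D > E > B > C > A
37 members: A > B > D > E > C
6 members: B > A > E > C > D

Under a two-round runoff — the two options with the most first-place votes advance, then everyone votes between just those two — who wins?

A

Round 1 first-place votes: A 69, E 0, D 68, C 0, B 6.
A and D advance.
Runoff: A is preferred to D by 75 voters; D by 68.
A wins the runoff.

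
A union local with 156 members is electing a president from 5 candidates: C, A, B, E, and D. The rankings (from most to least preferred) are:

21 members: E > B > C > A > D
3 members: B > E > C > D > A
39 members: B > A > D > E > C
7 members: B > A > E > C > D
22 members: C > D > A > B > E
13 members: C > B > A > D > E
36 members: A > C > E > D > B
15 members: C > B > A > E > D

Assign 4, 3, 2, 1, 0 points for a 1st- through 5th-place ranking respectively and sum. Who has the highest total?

A

C: 21·2 + 3·2 + 39·0 + 7·1 + 22·4 + 13·4 + 36·3 + 15·4 = 363
A: 21·1 + 3·0 + 39·3 + 7·3 + 22·2 + 13·2 + 36·4 + 15·2 = 403
B: 21·3 + 3·4 + 39·4 + 7·4 + 22·1 + 13·3 + 36·0 + 15·3 = 365
E: 21·4 + 3·3 + 39·1 + 7·2 + 22·0 + 13·0 + 36·2 + 15·1 = 233
D: 21·0 + 3·1 + 39·2 + 7·0 + 22·3 + 13·1 + 36·1 + 15·0 = 196
A has the highest Borda score (403).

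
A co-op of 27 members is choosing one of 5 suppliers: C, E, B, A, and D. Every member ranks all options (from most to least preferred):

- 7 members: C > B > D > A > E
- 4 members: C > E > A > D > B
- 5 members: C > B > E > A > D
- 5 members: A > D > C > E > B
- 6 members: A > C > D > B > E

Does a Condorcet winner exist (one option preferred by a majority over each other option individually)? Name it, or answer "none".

C

C vs E: 27–0 for C.
C vs B: 27–0 for C.
C vs A: 16–11 for C.
C vs D: 22–5 for C.
C beats every other option head-to-head.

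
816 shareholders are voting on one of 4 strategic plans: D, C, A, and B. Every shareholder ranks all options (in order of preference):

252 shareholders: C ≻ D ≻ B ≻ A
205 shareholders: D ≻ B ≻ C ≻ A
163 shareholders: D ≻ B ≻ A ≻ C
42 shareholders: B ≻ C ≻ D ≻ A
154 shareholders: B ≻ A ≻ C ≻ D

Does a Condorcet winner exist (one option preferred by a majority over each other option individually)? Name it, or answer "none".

none

Checking pairwise contests:
C beats D 448–368.
B beats C 564–252.
D beats A 662–154.
D beats B 620–196.
Every option loses at least one head-to-head, so there is no Condorcet winner.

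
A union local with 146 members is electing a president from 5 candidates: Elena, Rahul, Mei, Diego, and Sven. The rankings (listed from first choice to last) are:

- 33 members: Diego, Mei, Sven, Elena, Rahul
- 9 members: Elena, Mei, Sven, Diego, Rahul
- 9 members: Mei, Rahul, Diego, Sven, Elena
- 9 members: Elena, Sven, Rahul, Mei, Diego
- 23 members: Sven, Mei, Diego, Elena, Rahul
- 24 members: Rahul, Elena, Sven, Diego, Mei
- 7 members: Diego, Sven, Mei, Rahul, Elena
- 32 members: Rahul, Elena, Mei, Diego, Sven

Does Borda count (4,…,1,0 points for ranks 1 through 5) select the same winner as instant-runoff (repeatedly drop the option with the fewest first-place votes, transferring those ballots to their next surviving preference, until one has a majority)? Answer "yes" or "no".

Borda — scores: Elena 296, Rahul 276, Mei 318, Diego 289, Sven 281. Winner: Mei.
Instant-runoff — R1 Elena 18, Rahul 56, Mei 9, Diego 40, Sven 23 (Mei out); R2 Elena 18, Rahul 65, Diego 40, Sven 23 (Elena out); R3 Rahul 65, Diego 40, Sven 41 (Diego out); R4 Rahul 65, Sven 81 (Sven winner). Winner: Sven.
The two methods disagree.

no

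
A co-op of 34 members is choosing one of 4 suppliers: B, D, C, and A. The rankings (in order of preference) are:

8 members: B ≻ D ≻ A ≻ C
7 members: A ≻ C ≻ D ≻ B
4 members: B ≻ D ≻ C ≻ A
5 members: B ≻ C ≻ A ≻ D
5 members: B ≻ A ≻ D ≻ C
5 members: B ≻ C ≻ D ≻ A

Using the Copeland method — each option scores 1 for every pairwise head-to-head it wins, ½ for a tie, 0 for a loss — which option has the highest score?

B

B: beats D, C, and A → score 3.
D: ties C and A; loses to B → score 1.
C: ties D; loses to B and A → score 0.5.
A: beats C; ties D; loses to B → score 1.5.
B has the best pairwise record.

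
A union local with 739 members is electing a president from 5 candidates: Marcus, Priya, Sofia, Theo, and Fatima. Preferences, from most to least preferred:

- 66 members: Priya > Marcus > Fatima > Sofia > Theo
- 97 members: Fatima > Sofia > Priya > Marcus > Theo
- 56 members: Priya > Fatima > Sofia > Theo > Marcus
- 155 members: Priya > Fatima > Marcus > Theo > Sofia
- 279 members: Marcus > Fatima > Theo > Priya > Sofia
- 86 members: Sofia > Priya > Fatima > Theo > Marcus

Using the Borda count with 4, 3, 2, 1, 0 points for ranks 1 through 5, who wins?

Marcus: 66·3 + 97·1 + 56·0 + 155·2 + 279·4 + 86·0 = 1721
Priya: 66·4 + 97·2 + 56·4 + 155·4 + 279·1 + 86·3 = 1839
Sofia: 66·1 + 97·3 + 56·2 + 155·0 + 279·0 + 86·4 = 813
Theo: 66·0 + 97·0 + 56·1 + 155·1 + 279·2 + 86·1 = 855
Fatima: 66·2 + 97·4 + 56·3 + 155·3 + 279·3 + 86·2 = 2162
Fatima has the highest Borda score (2162).

Fatima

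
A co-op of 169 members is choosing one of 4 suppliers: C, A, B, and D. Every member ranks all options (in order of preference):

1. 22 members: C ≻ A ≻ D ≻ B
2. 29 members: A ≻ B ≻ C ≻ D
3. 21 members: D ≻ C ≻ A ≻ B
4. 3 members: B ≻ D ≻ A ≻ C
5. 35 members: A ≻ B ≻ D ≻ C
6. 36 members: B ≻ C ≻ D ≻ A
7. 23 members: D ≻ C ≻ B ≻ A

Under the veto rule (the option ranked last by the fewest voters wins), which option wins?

Last-place votes: C 38, A 59, B 43, D 29.
D is ranked last by the fewest voters, so D wins.

D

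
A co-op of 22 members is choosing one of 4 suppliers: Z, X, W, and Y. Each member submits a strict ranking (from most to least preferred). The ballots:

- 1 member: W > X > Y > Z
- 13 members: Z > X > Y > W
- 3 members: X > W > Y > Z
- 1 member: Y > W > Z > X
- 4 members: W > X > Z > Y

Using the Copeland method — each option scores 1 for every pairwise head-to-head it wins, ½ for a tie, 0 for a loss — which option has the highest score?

Z: beats X, W, and Y → score 3.
X: beats W and Y; loses to Z → score 2.
W: loses to Z, X, and Y → score 0.
Y: beats W; loses to Z and X → score 1.
Z has the best pairwise record.

Z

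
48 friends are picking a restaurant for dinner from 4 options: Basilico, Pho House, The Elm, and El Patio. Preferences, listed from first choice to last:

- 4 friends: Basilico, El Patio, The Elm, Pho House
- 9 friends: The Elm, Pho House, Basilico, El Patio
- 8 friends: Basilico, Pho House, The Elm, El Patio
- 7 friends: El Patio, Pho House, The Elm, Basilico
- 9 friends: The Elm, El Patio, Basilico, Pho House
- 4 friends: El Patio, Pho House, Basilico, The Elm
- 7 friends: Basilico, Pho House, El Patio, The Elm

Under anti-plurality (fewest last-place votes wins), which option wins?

Last-place votes: Basilico 7, Pho House 13, The Elm 11, El Patio 17.
Basilico is ranked last by the fewest voters, so Basilico wins.

Basilico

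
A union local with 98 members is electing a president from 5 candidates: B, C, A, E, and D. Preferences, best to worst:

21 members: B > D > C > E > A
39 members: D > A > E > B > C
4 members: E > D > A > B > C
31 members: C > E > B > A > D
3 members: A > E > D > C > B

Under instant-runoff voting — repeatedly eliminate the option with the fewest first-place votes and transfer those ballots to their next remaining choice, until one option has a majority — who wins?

D

Round 1: B 21, C 31, A 3, E 4, D 39. Eliminate A.
Round 2: B 21, C 31, E 7, D 39. Eliminate E.
Round 3: B 21, C 31, D 46. Eliminate B.
Round 4: C 31, D 67. D has a majority.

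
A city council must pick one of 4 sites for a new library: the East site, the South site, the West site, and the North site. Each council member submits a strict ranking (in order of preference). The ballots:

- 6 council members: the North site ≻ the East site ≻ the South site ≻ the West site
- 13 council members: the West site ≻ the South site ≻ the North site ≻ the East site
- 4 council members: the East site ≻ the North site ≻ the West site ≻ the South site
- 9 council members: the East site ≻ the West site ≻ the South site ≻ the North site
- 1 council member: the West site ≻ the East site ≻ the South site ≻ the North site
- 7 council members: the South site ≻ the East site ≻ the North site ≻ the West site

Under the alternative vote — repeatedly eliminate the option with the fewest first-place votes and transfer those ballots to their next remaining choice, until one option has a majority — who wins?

the East site

Round 1: the East site 13, the South site 7, the West site 14, the North site 6. Eliminate the North site.
Round 2: the East site 19, the South site 7, the West site 14. Eliminate the South site.
Round 3: the East site 26, the West site 14. The East site has a majority.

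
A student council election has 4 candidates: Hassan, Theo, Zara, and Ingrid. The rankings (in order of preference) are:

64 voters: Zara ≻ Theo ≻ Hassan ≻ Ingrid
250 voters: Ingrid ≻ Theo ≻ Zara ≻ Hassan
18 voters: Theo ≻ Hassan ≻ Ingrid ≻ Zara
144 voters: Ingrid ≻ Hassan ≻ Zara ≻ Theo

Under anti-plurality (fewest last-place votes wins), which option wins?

Last-place votes: Hassan 250, Theo 144, Zara 18, Ingrid 64.
Zara is ranked last by the fewest voters, so Zara wins.

Zara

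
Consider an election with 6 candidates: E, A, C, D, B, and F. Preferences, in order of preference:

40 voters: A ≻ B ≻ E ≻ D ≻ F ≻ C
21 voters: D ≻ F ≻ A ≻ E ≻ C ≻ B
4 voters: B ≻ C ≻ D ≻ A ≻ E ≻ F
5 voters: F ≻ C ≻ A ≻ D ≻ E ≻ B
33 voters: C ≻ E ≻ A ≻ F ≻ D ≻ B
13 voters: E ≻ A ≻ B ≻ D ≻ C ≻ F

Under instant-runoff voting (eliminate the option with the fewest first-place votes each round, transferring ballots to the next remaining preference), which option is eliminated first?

B

Round 1: E 13, A 40, C 33, D 21, B 4, F 5. Eliminate B.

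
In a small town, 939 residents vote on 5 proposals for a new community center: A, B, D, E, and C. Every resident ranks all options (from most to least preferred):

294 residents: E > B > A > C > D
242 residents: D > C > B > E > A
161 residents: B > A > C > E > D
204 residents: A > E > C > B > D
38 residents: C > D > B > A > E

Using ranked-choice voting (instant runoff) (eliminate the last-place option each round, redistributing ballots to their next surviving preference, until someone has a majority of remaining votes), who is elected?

E

Round 1: A 204, B 161, D 242, E 294, C 38. Eliminate C.
Round 2: A 204, B 161, D 280, E 294. Eliminate B.
Round 3: A 365, D 280, E 294. Eliminate D.
Round 4: A 403, E 536. E has a majority.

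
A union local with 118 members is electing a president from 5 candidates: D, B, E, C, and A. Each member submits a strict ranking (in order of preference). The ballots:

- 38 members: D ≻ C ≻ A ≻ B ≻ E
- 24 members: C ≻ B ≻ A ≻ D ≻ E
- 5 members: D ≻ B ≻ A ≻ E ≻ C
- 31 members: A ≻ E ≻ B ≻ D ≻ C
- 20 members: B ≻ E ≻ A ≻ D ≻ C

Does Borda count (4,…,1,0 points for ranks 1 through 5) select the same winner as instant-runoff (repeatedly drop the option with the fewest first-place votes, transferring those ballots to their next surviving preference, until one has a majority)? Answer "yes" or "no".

yes

Borda — scores: D 247, B 267, E 158, C 210, A 298. Winner: A.
Instant-runoff — R1 D 43, B 20, E 0, C 24, A 31 (E out); R2 D 43, B 20, C 24, A 31 (B out); R3 D 43, C 24, A 51 (C out); R4 D 43, A 75 (A winner). Winner: A.
The two methods agree.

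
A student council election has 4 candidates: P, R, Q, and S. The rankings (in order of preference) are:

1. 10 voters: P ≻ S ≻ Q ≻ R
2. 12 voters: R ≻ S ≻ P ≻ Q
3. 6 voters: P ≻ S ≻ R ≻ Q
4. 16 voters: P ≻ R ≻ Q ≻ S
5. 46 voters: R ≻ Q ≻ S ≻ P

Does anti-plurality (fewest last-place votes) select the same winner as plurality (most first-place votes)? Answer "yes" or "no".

yes

Anti-plurality — last-place votes: P 46, R 10, Q 18, S 16. Winner: R.
Plurality — first-place votes: P 32, R 58, Q 0, S 0. Winner: R.
The two methods agree.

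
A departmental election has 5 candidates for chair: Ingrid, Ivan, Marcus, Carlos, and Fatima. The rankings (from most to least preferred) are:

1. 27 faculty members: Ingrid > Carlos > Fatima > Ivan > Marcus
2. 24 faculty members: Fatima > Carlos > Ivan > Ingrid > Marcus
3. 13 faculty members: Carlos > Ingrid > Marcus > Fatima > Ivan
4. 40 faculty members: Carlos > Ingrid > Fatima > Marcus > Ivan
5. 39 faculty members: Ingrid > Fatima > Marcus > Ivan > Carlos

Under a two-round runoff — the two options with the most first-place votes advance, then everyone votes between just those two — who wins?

Carlos

Round 1 first-place votes: Ingrid 66, Ivan 0, Marcus 0, Carlos 53, Fatima 24.
Ingrid and Carlos advance.
Runoff: Ingrid is preferred to Carlos by 66 voters; Carlos by 77.
Carlos wins the runoff.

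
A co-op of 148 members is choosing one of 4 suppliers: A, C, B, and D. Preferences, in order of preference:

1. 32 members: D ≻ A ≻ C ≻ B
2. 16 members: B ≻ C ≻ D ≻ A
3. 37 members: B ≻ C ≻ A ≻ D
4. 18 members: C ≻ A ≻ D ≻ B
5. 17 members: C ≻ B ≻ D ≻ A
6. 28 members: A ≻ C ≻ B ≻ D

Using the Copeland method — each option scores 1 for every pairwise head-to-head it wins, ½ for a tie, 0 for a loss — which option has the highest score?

C

A: beats B and D; loses to C → score 2.
C: beats A, B, and D → score 3.
B: beats D; loses to A and C → score 1.
D: loses to A, C, and B → score 0.
C has the best pairwise record.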